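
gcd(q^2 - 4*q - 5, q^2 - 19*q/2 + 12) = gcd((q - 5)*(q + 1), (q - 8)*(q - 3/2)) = 1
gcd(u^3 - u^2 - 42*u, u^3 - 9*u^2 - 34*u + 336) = u^2 - u - 42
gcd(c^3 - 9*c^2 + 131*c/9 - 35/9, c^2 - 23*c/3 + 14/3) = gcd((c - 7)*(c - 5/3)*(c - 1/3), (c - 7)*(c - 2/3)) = c - 7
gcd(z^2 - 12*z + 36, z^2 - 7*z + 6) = z - 6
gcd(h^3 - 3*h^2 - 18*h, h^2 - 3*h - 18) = h^2 - 3*h - 18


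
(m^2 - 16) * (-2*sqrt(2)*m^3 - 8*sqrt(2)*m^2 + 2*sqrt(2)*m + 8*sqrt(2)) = -2*sqrt(2)*m^5 - 8*sqrt(2)*m^4 + 34*sqrt(2)*m^3 + 136*sqrt(2)*m^2 - 32*sqrt(2)*m - 128*sqrt(2)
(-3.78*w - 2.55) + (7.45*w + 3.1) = 3.67*w + 0.55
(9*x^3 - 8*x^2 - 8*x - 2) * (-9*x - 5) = -81*x^4 + 27*x^3 + 112*x^2 + 58*x + 10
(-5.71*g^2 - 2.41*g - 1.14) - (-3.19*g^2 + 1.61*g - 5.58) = -2.52*g^2 - 4.02*g + 4.44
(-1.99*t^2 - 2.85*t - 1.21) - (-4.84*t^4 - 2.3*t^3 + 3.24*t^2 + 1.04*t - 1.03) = 4.84*t^4 + 2.3*t^3 - 5.23*t^2 - 3.89*t - 0.18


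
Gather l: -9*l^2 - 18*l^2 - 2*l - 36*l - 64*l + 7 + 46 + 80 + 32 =-27*l^2 - 102*l + 165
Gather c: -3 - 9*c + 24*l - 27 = -9*c + 24*l - 30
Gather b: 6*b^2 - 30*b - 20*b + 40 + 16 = 6*b^2 - 50*b + 56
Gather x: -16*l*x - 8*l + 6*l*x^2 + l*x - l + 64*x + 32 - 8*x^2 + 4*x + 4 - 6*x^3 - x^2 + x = -9*l - 6*x^3 + x^2*(6*l - 9) + x*(69 - 15*l) + 36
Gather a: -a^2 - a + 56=-a^2 - a + 56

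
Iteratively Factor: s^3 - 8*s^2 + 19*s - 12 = (s - 4)*(s^2 - 4*s + 3) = (s - 4)*(s - 1)*(s - 3)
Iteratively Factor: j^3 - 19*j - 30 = (j + 3)*(j^2 - 3*j - 10) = (j - 5)*(j + 3)*(j + 2)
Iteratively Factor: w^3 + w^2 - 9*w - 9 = (w + 1)*(w^2 - 9) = (w - 3)*(w + 1)*(w + 3)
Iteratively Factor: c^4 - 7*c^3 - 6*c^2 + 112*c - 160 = (c - 2)*(c^3 - 5*c^2 - 16*c + 80) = (c - 5)*(c - 2)*(c^2 - 16) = (c - 5)*(c - 4)*(c - 2)*(c + 4)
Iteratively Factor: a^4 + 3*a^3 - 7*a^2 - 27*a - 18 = (a - 3)*(a^3 + 6*a^2 + 11*a + 6) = (a - 3)*(a + 3)*(a^2 + 3*a + 2) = (a - 3)*(a + 1)*(a + 3)*(a + 2)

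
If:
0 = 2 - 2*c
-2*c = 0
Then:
No Solution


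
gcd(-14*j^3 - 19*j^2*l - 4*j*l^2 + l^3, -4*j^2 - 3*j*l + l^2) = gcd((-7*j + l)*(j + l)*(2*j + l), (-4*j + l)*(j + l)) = j + l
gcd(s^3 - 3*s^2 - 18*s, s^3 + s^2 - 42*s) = s^2 - 6*s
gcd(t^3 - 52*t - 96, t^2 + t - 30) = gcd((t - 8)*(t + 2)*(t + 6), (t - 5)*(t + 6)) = t + 6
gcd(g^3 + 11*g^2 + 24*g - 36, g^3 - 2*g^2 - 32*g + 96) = g + 6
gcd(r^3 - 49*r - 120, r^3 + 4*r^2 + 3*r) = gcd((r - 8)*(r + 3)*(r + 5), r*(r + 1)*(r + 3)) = r + 3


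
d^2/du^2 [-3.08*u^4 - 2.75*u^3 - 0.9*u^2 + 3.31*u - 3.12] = -36.96*u^2 - 16.5*u - 1.8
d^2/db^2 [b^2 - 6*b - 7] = 2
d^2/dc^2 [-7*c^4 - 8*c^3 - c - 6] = 12*c*(-7*c - 4)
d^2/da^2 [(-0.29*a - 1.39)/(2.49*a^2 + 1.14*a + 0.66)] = (-(0.29*a + 1.39)*(4.98*a + 1.14)*(9.96*a + 2.28) + (4.3326*a + 7.5834)*(2.49*a^2 + 1.14*a + 0.66))/(2.49*a^2 + 1.14*a + 0.66)^3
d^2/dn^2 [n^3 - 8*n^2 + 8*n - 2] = 6*n - 16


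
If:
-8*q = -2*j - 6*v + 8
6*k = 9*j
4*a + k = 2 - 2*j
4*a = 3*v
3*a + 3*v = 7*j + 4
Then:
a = 8/15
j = -4/105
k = -2/35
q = -10/21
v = 32/45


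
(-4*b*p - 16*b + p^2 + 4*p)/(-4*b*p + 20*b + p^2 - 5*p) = (p + 4)/(p - 5)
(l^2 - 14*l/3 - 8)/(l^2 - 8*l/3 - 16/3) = (l - 6)/(l - 4)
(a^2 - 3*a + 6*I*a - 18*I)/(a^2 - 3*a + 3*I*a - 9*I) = (a + 6*I)/(a + 3*I)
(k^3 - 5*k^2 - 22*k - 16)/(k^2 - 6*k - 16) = k + 1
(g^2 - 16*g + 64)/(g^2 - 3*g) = (g^2 - 16*g + 64)/(g*(g - 3))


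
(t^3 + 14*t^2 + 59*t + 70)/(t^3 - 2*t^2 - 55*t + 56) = (t^2 + 7*t + 10)/(t^2 - 9*t + 8)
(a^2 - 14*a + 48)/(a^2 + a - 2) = (a^2 - 14*a + 48)/(a^2 + a - 2)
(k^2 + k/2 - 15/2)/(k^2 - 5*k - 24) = (k - 5/2)/(k - 8)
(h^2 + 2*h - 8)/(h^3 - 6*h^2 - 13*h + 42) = (h + 4)/(h^2 - 4*h - 21)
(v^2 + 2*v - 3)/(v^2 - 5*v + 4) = (v + 3)/(v - 4)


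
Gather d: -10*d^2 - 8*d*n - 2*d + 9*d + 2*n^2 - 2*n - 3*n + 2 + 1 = -10*d^2 + d*(7 - 8*n) + 2*n^2 - 5*n + 3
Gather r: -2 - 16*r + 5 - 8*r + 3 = 6 - 24*r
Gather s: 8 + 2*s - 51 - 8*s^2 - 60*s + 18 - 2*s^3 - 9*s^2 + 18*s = -2*s^3 - 17*s^2 - 40*s - 25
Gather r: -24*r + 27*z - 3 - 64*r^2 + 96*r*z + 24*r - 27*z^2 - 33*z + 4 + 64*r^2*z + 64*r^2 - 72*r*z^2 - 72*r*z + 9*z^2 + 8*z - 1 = 64*r^2*z + r*(-72*z^2 + 24*z) - 18*z^2 + 2*z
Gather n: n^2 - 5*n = n^2 - 5*n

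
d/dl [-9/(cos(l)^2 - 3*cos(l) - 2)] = 9*(3 - 2*cos(l))*sin(l)/(sin(l)^2 + 3*cos(l) + 1)^2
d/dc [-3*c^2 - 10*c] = -6*c - 10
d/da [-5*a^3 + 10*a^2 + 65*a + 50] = -15*a^2 + 20*a + 65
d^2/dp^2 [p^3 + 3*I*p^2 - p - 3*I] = 6*p + 6*I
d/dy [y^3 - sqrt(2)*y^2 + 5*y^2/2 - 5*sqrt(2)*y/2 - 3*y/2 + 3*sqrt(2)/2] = 3*y^2 - 2*sqrt(2)*y + 5*y - 5*sqrt(2)/2 - 3/2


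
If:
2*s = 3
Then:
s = 3/2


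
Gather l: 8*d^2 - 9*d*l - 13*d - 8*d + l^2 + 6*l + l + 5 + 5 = 8*d^2 - 21*d + l^2 + l*(7 - 9*d) + 10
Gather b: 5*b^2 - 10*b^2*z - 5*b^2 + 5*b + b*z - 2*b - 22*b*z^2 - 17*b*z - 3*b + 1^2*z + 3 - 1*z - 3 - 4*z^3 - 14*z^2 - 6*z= -10*b^2*z + b*(-22*z^2 - 16*z) - 4*z^3 - 14*z^2 - 6*z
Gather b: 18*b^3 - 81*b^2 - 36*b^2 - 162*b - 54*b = 18*b^3 - 117*b^2 - 216*b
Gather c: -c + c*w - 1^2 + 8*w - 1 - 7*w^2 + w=c*(w - 1) - 7*w^2 + 9*w - 2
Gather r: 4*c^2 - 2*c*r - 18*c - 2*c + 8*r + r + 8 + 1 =4*c^2 - 20*c + r*(9 - 2*c) + 9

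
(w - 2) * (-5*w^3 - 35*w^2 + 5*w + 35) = -5*w^4 - 25*w^3 + 75*w^2 + 25*w - 70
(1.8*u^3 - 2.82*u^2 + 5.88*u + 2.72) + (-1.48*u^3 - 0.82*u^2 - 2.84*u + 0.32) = 0.32*u^3 - 3.64*u^2 + 3.04*u + 3.04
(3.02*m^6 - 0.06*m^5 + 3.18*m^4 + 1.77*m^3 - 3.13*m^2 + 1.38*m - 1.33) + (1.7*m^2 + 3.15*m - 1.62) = 3.02*m^6 - 0.06*m^5 + 3.18*m^4 + 1.77*m^3 - 1.43*m^2 + 4.53*m - 2.95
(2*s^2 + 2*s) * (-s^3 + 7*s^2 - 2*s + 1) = -2*s^5 + 12*s^4 + 10*s^3 - 2*s^2 + 2*s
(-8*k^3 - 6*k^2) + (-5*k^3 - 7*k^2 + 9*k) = -13*k^3 - 13*k^2 + 9*k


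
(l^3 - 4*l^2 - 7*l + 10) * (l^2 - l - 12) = l^5 - 5*l^4 - 15*l^3 + 65*l^2 + 74*l - 120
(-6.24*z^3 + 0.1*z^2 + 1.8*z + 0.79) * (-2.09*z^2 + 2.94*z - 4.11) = 13.0416*z^5 - 18.5546*z^4 + 22.1784*z^3 + 3.2299*z^2 - 5.0754*z - 3.2469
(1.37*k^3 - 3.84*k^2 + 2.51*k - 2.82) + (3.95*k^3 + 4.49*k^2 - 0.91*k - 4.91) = 5.32*k^3 + 0.65*k^2 + 1.6*k - 7.73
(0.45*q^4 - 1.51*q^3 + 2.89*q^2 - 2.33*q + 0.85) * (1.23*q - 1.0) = 0.5535*q^5 - 2.3073*q^4 + 5.0647*q^3 - 5.7559*q^2 + 3.3755*q - 0.85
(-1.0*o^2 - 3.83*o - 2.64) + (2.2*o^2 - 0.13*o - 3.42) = 1.2*o^2 - 3.96*o - 6.06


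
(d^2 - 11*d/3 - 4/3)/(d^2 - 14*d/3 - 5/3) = (d - 4)/(d - 5)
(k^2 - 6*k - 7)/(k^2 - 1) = (k - 7)/(k - 1)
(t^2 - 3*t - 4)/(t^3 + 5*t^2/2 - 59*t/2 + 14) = 2*(t + 1)/(2*t^2 + 13*t - 7)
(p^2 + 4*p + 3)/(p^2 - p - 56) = (p^2 + 4*p + 3)/(p^2 - p - 56)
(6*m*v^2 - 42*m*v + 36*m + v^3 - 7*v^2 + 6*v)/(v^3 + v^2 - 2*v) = (6*m*v - 36*m + v^2 - 6*v)/(v*(v + 2))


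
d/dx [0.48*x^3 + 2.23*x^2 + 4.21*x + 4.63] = 1.44*x^2 + 4.46*x + 4.21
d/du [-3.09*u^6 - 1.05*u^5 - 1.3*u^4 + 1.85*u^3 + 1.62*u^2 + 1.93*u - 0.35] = -18.54*u^5 - 5.25*u^4 - 5.2*u^3 + 5.55*u^2 + 3.24*u + 1.93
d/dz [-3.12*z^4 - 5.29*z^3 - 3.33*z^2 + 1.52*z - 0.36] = -12.48*z^3 - 15.87*z^2 - 6.66*z + 1.52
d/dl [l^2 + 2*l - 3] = 2*l + 2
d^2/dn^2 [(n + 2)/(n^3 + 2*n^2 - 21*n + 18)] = 2*((n + 2)*(3*n^2 + 4*n - 21)^2 + (-3*n^2 - 4*n - (n + 2)*(3*n + 2) + 21)*(n^3 + 2*n^2 - 21*n + 18))/(n^3 + 2*n^2 - 21*n + 18)^3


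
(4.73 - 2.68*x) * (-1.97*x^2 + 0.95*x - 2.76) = 5.2796*x^3 - 11.8641*x^2 + 11.8903*x - 13.0548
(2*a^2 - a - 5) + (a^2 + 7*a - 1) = 3*a^2 + 6*a - 6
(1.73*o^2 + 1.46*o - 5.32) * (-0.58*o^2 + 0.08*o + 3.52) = -1.0034*o^4 - 0.7084*o^3 + 9.292*o^2 + 4.7136*o - 18.7264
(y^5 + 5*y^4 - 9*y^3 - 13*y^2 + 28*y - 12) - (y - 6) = y^5 + 5*y^4 - 9*y^3 - 13*y^2 + 27*y - 6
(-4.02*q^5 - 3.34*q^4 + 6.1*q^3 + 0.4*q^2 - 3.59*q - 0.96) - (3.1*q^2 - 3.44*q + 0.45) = -4.02*q^5 - 3.34*q^4 + 6.1*q^3 - 2.7*q^2 - 0.15*q - 1.41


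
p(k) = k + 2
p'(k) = 1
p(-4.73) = -2.73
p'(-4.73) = 1.00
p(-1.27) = 0.73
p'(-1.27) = 1.00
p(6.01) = 8.01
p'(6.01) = 1.00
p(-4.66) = -2.66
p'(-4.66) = 1.00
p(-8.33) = -6.33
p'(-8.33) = 1.00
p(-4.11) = -2.11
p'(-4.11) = 1.00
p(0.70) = 2.70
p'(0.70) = 1.00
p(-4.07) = -2.07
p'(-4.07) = 1.00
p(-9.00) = -7.00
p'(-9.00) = 1.00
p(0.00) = 2.00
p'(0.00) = 1.00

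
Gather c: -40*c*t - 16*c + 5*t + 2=c*(-40*t - 16) + 5*t + 2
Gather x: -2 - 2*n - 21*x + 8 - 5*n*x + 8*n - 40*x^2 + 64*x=6*n - 40*x^2 + x*(43 - 5*n) + 6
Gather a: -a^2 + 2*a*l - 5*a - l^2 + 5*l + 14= -a^2 + a*(2*l - 5) - l^2 + 5*l + 14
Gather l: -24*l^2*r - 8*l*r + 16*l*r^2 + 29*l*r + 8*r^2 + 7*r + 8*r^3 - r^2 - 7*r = -24*l^2*r + l*(16*r^2 + 21*r) + 8*r^3 + 7*r^2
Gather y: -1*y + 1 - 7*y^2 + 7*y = -7*y^2 + 6*y + 1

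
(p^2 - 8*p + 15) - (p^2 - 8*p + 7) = 8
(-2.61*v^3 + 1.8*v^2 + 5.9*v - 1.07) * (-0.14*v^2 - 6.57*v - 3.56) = 0.3654*v^5 + 16.8957*v^4 - 3.3604*v^3 - 45.0212*v^2 - 13.9741*v + 3.8092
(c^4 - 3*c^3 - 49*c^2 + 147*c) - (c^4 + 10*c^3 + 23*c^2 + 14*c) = -13*c^3 - 72*c^2 + 133*c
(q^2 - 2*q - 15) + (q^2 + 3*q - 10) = 2*q^2 + q - 25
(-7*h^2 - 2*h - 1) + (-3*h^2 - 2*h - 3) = -10*h^2 - 4*h - 4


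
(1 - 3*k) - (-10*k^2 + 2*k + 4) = 10*k^2 - 5*k - 3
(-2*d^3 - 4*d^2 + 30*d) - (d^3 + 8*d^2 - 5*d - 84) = -3*d^3 - 12*d^2 + 35*d + 84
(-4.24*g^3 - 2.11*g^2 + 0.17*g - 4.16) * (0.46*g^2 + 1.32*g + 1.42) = -1.9504*g^5 - 6.5674*g^4 - 8.7278*g^3 - 4.6854*g^2 - 5.2498*g - 5.9072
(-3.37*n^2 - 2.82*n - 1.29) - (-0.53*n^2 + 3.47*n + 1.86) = -2.84*n^2 - 6.29*n - 3.15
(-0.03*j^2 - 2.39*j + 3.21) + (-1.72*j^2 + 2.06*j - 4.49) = -1.75*j^2 - 0.33*j - 1.28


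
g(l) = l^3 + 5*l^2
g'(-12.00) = 312.00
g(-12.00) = -1008.00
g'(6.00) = 168.00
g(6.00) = 396.00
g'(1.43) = 20.43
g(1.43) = 13.15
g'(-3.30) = -0.33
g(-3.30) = 18.51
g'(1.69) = 25.47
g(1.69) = 19.11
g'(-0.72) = -5.64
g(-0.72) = 2.22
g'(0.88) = 11.12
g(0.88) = 4.55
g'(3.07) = 58.97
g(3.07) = 76.06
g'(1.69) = 25.47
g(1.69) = 19.11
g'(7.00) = 217.00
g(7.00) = 588.00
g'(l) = 3*l^2 + 10*l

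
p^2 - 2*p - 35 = (p - 7)*(p + 5)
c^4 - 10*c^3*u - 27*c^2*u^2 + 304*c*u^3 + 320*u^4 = (c - 8*u)^2*(c + u)*(c + 5*u)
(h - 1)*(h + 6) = h^2 + 5*h - 6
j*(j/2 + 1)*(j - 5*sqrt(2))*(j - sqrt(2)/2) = j^4/2 - 11*sqrt(2)*j^3/4 + j^3 - 11*sqrt(2)*j^2/2 + 5*j^2/2 + 5*j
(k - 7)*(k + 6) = k^2 - k - 42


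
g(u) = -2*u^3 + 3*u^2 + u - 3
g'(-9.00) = -539.00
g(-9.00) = 1689.00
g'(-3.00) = -71.00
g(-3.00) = 75.00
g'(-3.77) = -106.90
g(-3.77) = 143.03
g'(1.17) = -0.19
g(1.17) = -0.93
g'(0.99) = 1.06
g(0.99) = -1.01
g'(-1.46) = -20.55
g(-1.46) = 8.16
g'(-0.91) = -9.43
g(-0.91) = 0.08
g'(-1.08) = -12.48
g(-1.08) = 1.94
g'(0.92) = 1.44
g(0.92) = -1.10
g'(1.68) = -5.85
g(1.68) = -2.34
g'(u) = -6*u^2 + 6*u + 1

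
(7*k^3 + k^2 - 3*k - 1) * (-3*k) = -21*k^4 - 3*k^3 + 9*k^2 + 3*k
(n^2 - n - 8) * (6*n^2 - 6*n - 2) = 6*n^4 - 12*n^3 - 44*n^2 + 50*n + 16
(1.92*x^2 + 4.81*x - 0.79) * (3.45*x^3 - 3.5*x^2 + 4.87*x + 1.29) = 6.624*x^5 + 9.8745*x^4 - 10.2101*x^3 + 28.6665*x^2 + 2.3576*x - 1.0191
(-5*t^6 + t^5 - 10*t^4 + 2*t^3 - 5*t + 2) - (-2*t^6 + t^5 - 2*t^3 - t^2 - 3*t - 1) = -3*t^6 - 10*t^4 + 4*t^3 + t^2 - 2*t + 3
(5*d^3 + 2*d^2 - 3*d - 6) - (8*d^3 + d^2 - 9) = -3*d^3 + d^2 - 3*d + 3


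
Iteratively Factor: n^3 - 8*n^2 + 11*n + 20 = (n - 4)*(n^2 - 4*n - 5) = (n - 5)*(n - 4)*(n + 1)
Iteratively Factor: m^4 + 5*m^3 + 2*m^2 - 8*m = (m + 4)*(m^3 + m^2 - 2*m) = (m - 1)*(m + 4)*(m^2 + 2*m) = (m - 1)*(m + 2)*(m + 4)*(m)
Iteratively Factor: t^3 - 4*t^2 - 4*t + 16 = (t + 2)*(t^2 - 6*t + 8) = (t - 4)*(t + 2)*(t - 2)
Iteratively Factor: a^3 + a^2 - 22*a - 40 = (a + 2)*(a^2 - a - 20) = (a - 5)*(a + 2)*(a + 4)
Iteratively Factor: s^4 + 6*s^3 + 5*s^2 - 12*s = (s + 4)*(s^3 + 2*s^2 - 3*s) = s*(s + 4)*(s^2 + 2*s - 3) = s*(s - 1)*(s + 4)*(s + 3)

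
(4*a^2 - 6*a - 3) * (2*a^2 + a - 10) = 8*a^4 - 8*a^3 - 52*a^2 + 57*a + 30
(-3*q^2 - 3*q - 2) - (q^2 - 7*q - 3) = -4*q^2 + 4*q + 1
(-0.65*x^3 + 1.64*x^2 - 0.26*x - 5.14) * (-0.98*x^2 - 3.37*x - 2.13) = 0.637*x^5 + 0.5833*x^4 - 3.8875*x^3 + 2.4202*x^2 + 17.8756*x + 10.9482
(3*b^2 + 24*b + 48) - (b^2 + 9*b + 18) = 2*b^2 + 15*b + 30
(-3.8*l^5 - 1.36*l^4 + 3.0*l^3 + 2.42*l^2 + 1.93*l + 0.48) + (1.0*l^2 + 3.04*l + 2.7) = -3.8*l^5 - 1.36*l^4 + 3.0*l^3 + 3.42*l^2 + 4.97*l + 3.18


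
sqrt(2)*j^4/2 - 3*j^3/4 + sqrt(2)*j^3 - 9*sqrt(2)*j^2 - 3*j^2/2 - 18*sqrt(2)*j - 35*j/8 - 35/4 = (j/2 + 1)*(j - 7*sqrt(2)/2)*(j + 5*sqrt(2)/2)*(sqrt(2)*j + 1/2)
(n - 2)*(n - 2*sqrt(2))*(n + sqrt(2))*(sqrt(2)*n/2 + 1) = sqrt(2)*n^4/2 - sqrt(2)*n^3 - 3*sqrt(2)*n^2 - 4*n + 6*sqrt(2)*n + 8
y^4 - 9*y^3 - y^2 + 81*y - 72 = (y - 8)*(y - 3)*(y - 1)*(y + 3)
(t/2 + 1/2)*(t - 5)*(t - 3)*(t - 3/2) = t^4/2 - 17*t^3/4 + 35*t^2/4 + 9*t/4 - 45/4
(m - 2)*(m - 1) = m^2 - 3*m + 2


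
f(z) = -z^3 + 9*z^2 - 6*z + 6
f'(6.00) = -6.00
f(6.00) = 78.00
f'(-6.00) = -222.00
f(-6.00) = 582.00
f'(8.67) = -75.45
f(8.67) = -21.21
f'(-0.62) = -18.31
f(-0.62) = 13.42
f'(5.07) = 8.15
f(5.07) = 76.60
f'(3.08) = 20.98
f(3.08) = 43.68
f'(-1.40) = -37.08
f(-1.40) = 34.78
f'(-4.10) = -130.23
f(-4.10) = 250.81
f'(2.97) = 21.00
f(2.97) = 41.37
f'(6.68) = -19.63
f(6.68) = 69.44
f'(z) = -3*z^2 + 18*z - 6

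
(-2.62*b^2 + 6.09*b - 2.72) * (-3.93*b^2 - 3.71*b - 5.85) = 10.2966*b^4 - 14.2135*b^3 + 3.4227*b^2 - 25.5353*b + 15.912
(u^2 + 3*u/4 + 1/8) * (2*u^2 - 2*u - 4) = 2*u^4 - u^3/2 - 21*u^2/4 - 13*u/4 - 1/2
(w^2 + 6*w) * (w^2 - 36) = w^4 + 6*w^3 - 36*w^2 - 216*w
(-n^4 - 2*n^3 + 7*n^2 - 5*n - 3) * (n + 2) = -n^5 - 4*n^4 + 3*n^3 + 9*n^2 - 13*n - 6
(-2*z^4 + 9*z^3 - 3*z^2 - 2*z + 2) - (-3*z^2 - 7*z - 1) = -2*z^4 + 9*z^3 + 5*z + 3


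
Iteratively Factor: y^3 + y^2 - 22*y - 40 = (y + 2)*(y^2 - y - 20) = (y - 5)*(y + 2)*(y + 4)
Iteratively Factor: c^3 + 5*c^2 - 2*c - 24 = (c + 3)*(c^2 + 2*c - 8) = (c - 2)*(c + 3)*(c + 4)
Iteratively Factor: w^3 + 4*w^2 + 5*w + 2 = (w + 1)*(w^2 + 3*w + 2) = (w + 1)^2*(w + 2)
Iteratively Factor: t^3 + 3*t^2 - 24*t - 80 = (t - 5)*(t^2 + 8*t + 16) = (t - 5)*(t + 4)*(t + 4)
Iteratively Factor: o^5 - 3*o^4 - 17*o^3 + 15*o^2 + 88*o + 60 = (o + 2)*(o^4 - 5*o^3 - 7*o^2 + 29*o + 30) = (o + 2)^2*(o^3 - 7*o^2 + 7*o + 15) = (o + 1)*(o + 2)^2*(o^2 - 8*o + 15) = (o - 5)*(o + 1)*(o + 2)^2*(o - 3)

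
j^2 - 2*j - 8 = (j - 4)*(j + 2)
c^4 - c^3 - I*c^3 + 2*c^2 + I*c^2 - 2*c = c*(c - 1)*(c - 2*I)*(c + I)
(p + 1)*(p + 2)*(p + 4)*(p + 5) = p^4 + 12*p^3 + 49*p^2 + 78*p + 40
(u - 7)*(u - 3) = u^2 - 10*u + 21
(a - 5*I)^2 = a^2 - 10*I*a - 25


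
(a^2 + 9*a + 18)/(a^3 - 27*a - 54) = (a + 6)/(a^2 - 3*a - 18)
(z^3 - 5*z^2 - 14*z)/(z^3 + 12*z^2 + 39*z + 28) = z*(z^2 - 5*z - 14)/(z^3 + 12*z^2 + 39*z + 28)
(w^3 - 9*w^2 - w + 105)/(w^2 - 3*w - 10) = (w^2 - 4*w - 21)/(w + 2)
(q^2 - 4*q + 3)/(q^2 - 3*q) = (q - 1)/q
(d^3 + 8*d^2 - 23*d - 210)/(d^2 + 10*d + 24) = (d^2 + 2*d - 35)/(d + 4)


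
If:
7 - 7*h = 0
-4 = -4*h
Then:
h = 1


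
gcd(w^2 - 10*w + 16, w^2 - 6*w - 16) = w - 8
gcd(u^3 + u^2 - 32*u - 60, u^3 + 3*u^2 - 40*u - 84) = u^2 - 4*u - 12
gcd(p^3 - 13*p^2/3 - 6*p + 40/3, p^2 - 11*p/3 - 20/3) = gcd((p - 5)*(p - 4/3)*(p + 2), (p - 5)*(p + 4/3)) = p - 5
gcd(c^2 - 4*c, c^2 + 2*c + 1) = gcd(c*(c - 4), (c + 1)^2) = 1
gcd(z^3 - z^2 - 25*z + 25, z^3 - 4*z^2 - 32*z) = 1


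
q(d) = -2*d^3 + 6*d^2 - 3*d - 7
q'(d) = -6*d^2 + 12*d - 3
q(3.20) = -20.70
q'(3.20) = -26.04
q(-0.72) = -0.98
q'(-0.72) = -14.75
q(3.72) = -38.09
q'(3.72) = -41.39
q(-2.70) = 84.21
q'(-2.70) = -79.14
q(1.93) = -4.82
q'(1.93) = -2.19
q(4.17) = -60.20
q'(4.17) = -57.29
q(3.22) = -21.22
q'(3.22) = -26.57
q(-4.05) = 236.43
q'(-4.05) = -150.02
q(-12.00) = 4349.00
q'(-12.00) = -1011.00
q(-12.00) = 4349.00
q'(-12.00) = -1011.00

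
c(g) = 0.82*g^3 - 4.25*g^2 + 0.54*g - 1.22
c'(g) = 2.46*g^2 - 8.5*g + 0.54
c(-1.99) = -25.59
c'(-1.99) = 27.20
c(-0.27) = -1.69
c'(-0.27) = 3.01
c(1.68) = -8.42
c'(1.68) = -6.80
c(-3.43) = -86.16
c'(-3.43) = 58.64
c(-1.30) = -10.91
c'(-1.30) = 15.75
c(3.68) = -15.92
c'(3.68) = 2.57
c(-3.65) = -99.69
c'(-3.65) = 64.34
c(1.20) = -5.28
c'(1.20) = -6.12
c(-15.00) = -3733.07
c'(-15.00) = 681.54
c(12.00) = 810.22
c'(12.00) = 252.78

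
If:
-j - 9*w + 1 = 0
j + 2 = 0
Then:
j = -2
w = 1/3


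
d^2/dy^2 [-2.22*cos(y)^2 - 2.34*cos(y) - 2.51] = -8.88*sin(y)^2 + 2.34*cos(y) + 4.44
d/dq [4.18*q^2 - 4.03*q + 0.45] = 8.36*q - 4.03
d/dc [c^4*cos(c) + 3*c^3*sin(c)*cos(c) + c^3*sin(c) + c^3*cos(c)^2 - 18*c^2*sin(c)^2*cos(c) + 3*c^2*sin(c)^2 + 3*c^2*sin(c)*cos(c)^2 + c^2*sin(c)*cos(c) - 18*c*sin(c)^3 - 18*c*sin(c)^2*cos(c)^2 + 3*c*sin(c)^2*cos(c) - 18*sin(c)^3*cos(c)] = -c^4*sin(c) - 6*c^3*sin(c)^2 - 2*c^3*sin(c)*cos(c) + 5*c^3*cos(c) + 3*c^3 + 54*c^2*sin(c)^3 - 9*c^2*sin(c)^2*cos(c) - 5*c^2*sin(c)^2 + 15*c^2*sin(c)*cos(c) - 33*c^2*sin(c) + 3*c^2*cos(c) + 4*c^2 + 72*c*sin(c)^3*cos(c) - 15*c*sin(c)^3 - 90*c*sin(c)^2*cos(c) + 6*c*sin(c)^2 - 34*c*sin(c)*cos(c) + 12*c*sin(c) + 90*sin(c)^4 - 18*sin(c)^3 + 3*sin(c)^2*cos(c) - 72*sin(c)^2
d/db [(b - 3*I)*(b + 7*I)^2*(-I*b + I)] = -4*I*b^3 + b^2*(33 + 3*I) + b*(-22 + 14*I) + 147 - 7*I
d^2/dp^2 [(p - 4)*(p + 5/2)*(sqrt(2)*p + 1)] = 6*sqrt(2)*p - 3*sqrt(2) + 2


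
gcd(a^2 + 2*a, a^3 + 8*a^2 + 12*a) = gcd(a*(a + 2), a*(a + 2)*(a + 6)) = a^2 + 2*a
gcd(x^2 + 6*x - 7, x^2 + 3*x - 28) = x + 7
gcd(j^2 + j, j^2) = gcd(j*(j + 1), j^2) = j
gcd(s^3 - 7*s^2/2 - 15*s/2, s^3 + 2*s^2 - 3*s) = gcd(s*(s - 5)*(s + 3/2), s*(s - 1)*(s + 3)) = s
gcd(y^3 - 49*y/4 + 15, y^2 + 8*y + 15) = 1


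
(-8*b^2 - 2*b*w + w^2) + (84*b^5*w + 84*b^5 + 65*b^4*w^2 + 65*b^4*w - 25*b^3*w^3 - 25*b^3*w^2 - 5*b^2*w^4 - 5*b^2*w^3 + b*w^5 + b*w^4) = 84*b^5*w + 84*b^5 + 65*b^4*w^2 + 65*b^4*w - 25*b^3*w^3 - 25*b^3*w^2 - 5*b^2*w^4 - 5*b^2*w^3 - 8*b^2 + b*w^5 + b*w^4 - 2*b*w + w^2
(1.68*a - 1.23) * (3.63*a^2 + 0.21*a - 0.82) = 6.0984*a^3 - 4.1121*a^2 - 1.6359*a + 1.0086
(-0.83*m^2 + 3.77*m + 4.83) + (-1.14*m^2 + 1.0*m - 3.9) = -1.97*m^2 + 4.77*m + 0.93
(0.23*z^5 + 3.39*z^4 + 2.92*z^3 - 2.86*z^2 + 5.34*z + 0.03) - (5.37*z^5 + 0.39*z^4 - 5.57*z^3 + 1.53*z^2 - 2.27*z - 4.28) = -5.14*z^5 + 3.0*z^4 + 8.49*z^3 - 4.39*z^2 + 7.61*z + 4.31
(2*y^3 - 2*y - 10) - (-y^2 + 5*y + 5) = 2*y^3 + y^2 - 7*y - 15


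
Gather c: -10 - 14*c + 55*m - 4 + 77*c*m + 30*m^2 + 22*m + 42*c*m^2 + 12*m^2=c*(42*m^2 + 77*m - 14) + 42*m^2 + 77*m - 14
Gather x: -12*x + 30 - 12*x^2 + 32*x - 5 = -12*x^2 + 20*x + 25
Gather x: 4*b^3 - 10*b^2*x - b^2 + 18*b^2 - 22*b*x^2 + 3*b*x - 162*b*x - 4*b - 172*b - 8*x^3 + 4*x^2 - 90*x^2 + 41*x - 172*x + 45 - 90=4*b^3 + 17*b^2 - 176*b - 8*x^3 + x^2*(-22*b - 86) + x*(-10*b^2 - 159*b - 131) - 45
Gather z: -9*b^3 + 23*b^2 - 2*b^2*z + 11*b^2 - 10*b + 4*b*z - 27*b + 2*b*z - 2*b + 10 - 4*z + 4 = -9*b^3 + 34*b^2 - 39*b + z*(-2*b^2 + 6*b - 4) + 14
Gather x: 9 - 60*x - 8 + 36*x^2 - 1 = 36*x^2 - 60*x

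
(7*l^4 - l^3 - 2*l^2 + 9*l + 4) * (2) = 14*l^4 - 2*l^3 - 4*l^2 + 18*l + 8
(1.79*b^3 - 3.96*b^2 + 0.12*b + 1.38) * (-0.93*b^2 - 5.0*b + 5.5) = -1.6647*b^5 - 5.2672*b^4 + 29.5334*b^3 - 23.6634*b^2 - 6.24*b + 7.59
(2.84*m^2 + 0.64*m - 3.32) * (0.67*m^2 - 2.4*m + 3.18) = 1.9028*m^4 - 6.3872*m^3 + 5.2708*m^2 + 10.0032*m - 10.5576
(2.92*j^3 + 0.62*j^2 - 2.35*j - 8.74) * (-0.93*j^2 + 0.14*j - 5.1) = -2.7156*j^5 - 0.1678*j^4 - 12.6197*j^3 + 4.6372*j^2 + 10.7614*j + 44.574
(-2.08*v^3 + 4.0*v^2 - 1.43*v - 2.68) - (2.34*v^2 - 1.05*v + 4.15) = -2.08*v^3 + 1.66*v^2 - 0.38*v - 6.83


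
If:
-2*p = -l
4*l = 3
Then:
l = 3/4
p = 3/8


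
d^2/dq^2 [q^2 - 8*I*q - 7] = 2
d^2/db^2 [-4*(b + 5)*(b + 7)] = -8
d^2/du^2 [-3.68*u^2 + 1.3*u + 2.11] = -7.36000000000000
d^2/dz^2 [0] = 0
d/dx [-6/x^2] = 12/x^3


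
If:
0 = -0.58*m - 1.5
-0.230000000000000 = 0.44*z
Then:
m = -2.59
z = -0.52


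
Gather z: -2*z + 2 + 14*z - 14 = 12*z - 12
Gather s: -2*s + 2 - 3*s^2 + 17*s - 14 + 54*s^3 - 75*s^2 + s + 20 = 54*s^3 - 78*s^2 + 16*s + 8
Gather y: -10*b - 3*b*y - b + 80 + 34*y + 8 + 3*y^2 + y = -11*b + 3*y^2 + y*(35 - 3*b) + 88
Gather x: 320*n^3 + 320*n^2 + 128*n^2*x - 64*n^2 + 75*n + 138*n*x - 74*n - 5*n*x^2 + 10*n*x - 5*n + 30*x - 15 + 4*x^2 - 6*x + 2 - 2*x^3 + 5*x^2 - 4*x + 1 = 320*n^3 + 256*n^2 - 4*n - 2*x^3 + x^2*(9 - 5*n) + x*(128*n^2 + 148*n + 20) - 12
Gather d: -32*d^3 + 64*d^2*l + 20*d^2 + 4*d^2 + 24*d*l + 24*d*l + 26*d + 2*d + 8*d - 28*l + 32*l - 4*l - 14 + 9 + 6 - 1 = -32*d^3 + d^2*(64*l + 24) + d*(48*l + 36)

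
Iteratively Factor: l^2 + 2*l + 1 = (l + 1)*(l + 1)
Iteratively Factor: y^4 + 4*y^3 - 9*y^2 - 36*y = (y + 3)*(y^3 + y^2 - 12*y) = (y + 3)*(y + 4)*(y^2 - 3*y) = (y - 3)*(y + 3)*(y + 4)*(y)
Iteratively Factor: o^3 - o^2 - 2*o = (o + 1)*(o^2 - 2*o) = o*(o + 1)*(o - 2)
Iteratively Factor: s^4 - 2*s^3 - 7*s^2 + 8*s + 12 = (s - 3)*(s^3 + s^2 - 4*s - 4) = (s - 3)*(s - 2)*(s^2 + 3*s + 2) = (s - 3)*(s - 2)*(s + 2)*(s + 1)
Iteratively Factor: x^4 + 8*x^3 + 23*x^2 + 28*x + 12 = (x + 3)*(x^3 + 5*x^2 + 8*x + 4) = (x + 1)*(x + 3)*(x^2 + 4*x + 4) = (x + 1)*(x + 2)*(x + 3)*(x + 2)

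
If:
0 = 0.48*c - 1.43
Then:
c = 2.98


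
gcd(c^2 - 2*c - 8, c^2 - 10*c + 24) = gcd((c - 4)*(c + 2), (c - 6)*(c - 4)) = c - 4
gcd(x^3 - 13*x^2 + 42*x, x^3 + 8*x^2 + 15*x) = x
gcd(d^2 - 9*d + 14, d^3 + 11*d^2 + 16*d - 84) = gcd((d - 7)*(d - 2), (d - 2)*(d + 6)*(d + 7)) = d - 2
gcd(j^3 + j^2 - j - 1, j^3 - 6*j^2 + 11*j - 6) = j - 1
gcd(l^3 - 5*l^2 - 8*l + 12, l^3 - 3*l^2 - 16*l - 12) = l^2 - 4*l - 12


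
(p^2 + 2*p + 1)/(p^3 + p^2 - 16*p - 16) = (p + 1)/(p^2 - 16)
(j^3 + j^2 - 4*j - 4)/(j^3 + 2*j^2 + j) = (j^2 - 4)/(j*(j + 1))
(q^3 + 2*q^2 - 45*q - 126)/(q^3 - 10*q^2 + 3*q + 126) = (q + 6)/(q - 6)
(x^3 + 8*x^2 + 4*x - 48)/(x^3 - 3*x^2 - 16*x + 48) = (x^2 + 4*x - 12)/(x^2 - 7*x + 12)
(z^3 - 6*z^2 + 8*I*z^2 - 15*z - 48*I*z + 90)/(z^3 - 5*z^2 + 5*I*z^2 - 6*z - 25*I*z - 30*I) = (z + 3*I)/(z + 1)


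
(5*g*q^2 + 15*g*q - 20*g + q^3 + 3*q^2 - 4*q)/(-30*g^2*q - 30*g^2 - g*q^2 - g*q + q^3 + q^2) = (q^2 + 3*q - 4)/(-6*g*q - 6*g + q^2 + q)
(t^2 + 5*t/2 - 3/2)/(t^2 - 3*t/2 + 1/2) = (t + 3)/(t - 1)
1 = 1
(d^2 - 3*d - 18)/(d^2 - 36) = (d + 3)/(d + 6)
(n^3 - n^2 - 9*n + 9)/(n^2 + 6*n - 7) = (n^2 - 9)/(n + 7)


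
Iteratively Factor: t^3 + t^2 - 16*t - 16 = (t + 1)*(t^2 - 16) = (t + 1)*(t + 4)*(t - 4)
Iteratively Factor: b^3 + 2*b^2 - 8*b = (b)*(b^2 + 2*b - 8) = b*(b + 4)*(b - 2)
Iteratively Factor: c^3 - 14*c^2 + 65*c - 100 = (c - 5)*(c^2 - 9*c + 20) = (c - 5)*(c - 4)*(c - 5)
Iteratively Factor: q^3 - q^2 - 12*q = (q + 3)*(q^2 - 4*q) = q*(q + 3)*(q - 4)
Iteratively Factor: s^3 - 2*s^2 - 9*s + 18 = (s - 2)*(s^2 - 9) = (s - 2)*(s + 3)*(s - 3)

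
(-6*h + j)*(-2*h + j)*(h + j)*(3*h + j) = 36*h^4 + 24*h^3*j - 17*h^2*j^2 - 4*h*j^3 + j^4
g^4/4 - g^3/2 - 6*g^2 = g^2*(g/4 + 1)*(g - 6)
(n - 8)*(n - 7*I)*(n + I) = n^3 - 8*n^2 - 6*I*n^2 + 7*n + 48*I*n - 56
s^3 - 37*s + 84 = (s - 4)*(s - 3)*(s + 7)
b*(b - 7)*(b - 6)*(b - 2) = b^4 - 15*b^3 + 68*b^2 - 84*b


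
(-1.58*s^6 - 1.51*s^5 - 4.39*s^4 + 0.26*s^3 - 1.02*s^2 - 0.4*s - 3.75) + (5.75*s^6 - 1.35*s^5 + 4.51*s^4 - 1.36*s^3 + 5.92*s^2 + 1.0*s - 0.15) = 4.17*s^6 - 2.86*s^5 + 0.12*s^4 - 1.1*s^3 + 4.9*s^2 + 0.6*s - 3.9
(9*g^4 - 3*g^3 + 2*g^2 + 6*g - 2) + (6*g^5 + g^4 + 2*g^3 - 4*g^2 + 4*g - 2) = 6*g^5 + 10*g^4 - g^3 - 2*g^2 + 10*g - 4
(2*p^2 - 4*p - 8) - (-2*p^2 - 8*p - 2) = 4*p^2 + 4*p - 6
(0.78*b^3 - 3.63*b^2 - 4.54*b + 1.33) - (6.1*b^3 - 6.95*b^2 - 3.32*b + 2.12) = -5.32*b^3 + 3.32*b^2 - 1.22*b - 0.79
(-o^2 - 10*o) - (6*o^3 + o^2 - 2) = -6*o^3 - 2*o^2 - 10*o + 2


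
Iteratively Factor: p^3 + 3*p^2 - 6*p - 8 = (p - 2)*(p^2 + 5*p + 4) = (p - 2)*(p + 1)*(p + 4)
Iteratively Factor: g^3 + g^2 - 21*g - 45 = (g - 5)*(g^2 + 6*g + 9) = (g - 5)*(g + 3)*(g + 3)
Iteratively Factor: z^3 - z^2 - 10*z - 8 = (z + 1)*(z^2 - 2*z - 8) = (z - 4)*(z + 1)*(z + 2)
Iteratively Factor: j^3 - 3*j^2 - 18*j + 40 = (j - 5)*(j^2 + 2*j - 8) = (j - 5)*(j + 4)*(j - 2)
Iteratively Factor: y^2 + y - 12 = (y - 3)*(y + 4)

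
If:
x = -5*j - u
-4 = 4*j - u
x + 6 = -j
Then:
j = 1/4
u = 5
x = -25/4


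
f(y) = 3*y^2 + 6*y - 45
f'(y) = 6*y + 6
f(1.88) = -23.12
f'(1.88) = 17.28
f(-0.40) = -46.92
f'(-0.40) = 3.60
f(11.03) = 386.16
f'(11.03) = 72.18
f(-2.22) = -43.53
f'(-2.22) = -7.32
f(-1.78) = -46.17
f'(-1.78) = -4.68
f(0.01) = -44.94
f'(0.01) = 6.06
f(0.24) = -43.39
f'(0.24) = 7.44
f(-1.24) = -47.83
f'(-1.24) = -1.44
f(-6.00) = 27.00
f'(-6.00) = -30.00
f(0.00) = -45.00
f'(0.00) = 6.00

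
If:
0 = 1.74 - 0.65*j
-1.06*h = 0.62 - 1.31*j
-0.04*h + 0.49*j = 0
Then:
No Solution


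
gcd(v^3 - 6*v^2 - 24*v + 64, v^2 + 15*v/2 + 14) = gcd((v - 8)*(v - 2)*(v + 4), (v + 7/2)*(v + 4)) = v + 4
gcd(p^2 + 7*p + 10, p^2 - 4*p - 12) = p + 2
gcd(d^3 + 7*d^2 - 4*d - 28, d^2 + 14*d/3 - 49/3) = d + 7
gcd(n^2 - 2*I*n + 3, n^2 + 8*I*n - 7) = n + I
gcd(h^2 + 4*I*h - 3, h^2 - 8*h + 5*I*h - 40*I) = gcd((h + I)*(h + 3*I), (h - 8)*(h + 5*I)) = 1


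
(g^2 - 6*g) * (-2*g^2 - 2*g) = -2*g^4 + 10*g^3 + 12*g^2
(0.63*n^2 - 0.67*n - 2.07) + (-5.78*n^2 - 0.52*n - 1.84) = -5.15*n^2 - 1.19*n - 3.91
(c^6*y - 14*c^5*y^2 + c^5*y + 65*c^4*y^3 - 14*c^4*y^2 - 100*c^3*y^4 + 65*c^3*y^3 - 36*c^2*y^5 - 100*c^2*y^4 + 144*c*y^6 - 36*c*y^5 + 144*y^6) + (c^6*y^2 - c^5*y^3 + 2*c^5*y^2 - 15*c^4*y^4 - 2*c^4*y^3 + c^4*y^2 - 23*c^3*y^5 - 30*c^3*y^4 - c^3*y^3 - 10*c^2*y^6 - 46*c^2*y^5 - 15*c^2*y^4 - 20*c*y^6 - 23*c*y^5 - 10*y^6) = c^6*y^2 + c^6*y - c^5*y^3 - 12*c^5*y^2 + c^5*y - 15*c^4*y^4 + 63*c^4*y^3 - 13*c^4*y^2 - 23*c^3*y^5 - 130*c^3*y^4 + 64*c^3*y^3 - 10*c^2*y^6 - 82*c^2*y^5 - 115*c^2*y^4 + 124*c*y^6 - 59*c*y^5 + 134*y^6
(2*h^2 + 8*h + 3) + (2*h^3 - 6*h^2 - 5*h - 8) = 2*h^3 - 4*h^2 + 3*h - 5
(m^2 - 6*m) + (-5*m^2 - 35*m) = -4*m^2 - 41*m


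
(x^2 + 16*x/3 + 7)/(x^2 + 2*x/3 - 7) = (3*x + 7)/(3*x - 7)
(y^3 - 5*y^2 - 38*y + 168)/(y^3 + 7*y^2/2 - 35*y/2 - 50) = 2*(y^2 - y - 42)/(2*y^2 + 15*y + 25)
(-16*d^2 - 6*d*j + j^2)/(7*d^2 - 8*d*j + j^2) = (-16*d^2 - 6*d*j + j^2)/(7*d^2 - 8*d*j + j^2)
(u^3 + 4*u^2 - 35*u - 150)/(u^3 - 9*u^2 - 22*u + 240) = (u + 5)/(u - 8)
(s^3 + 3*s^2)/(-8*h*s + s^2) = s*(s + 3)/(-8*h + s)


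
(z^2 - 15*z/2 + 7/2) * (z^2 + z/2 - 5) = z^4 - 7*z^3 - 21*z^2/4 + 157*z/4 - 35/2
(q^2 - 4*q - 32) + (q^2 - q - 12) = 2*q^2 - 5*q - 44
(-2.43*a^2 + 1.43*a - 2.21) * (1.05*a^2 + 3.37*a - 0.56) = -2.5515*a^4 - 6.6876*a^3 + 3.8594*a^2 - 8.2485*a + 1.2376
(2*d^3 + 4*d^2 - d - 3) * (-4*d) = -8*d^4 - 16*d^3 + 4*d^2 + 12*d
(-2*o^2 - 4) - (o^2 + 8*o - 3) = -3*o^2 - 8*o - 1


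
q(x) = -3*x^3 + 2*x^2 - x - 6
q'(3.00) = -70.00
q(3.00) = -72.00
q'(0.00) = -1.00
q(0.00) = -6.00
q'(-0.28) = -2.83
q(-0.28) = -5.50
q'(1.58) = -17.15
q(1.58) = -14.42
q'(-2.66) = -75.32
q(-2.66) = 67.27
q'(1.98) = -28.36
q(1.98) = -23.43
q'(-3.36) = -116.05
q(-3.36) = 133.74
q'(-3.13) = -101.69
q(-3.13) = 108.72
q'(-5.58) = -303.55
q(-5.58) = 583.08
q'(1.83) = -23.82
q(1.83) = -19.52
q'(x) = -9*x^2 + 4*x - 1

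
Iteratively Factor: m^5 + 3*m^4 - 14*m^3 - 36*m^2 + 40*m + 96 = (m + 4)*(m^4 - m^3 - 10*m^2 + 4*m + 24) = (m + 2)*(m + 4)*(m^3 - 3*m^2 - 4*m + 12) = (m + 2)^2*(m + 4)*(m^2 - 5*m + 6) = (m - 2)*(m + 2)^2*(m + 4)*(m - 3)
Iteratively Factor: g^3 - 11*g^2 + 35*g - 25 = (g - 5)*(g^2 - 6*g + 5) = (g - 5)^2*(g - 1)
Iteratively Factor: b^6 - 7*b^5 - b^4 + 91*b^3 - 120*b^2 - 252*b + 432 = (b - 4)*(b^5 - 3*b^4 - 13*b^3 + 39*b^2 + 36*b - 108) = (b - 4)*(b + 2)*(b^4 - 5*b^3 - 3*b^2 + 45*b - 54) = (b - 4)*(b + 2)*(b + 3)*(b^3 - 8*b^2 + 21*b - 18) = (b - 4)*(b - 2)*(b + 2)*(b + 3)*(b^2 - 6*b + 9) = (b - 4)*(b - 3)*(b - 2)*(b + 2)*(b + 3)*(b - 3)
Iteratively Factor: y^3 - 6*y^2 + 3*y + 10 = (y - 5)*(y^2 - y - 2) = (y - 5)*(y - 2)*(y + 1)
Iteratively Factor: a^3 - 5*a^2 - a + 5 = (a + 1)*(a^2 - 6*a + 5) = (a - 1)*(a + 1)*(a - 5)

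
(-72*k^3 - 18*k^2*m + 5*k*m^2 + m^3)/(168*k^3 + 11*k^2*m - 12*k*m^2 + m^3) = (-24*k^2 + 2*k*m + m^2)/(56*k^2 - 15*k*m + m^2)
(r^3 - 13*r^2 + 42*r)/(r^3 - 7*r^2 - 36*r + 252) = r/(r + 6)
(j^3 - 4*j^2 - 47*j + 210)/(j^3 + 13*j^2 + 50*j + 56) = (j^2 - 11*j + 30)/(j^2 + 6*j + 8)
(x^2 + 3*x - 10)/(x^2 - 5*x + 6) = (x + 5)/(x - 3)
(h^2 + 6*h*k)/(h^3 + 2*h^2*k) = (h + 6*k)/(h*(h + 2*k))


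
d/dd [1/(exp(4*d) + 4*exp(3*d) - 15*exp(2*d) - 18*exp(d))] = 2*(-2*exp(3*d) - 6*exp(2*d) + 15*exp(d) + 9)*exp(-d)/(exp(3*d) + 4*exp(2*d) - 15*exp(d) - 18)^2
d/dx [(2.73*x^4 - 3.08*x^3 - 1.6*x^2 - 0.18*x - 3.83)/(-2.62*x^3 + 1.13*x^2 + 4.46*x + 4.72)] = (-7.1526*x^6 + 6.1698*x^5 + 28.855*x^4 + 23.1256*x^3 - 80.6492*x^2 - 6.4482*x + 16.2322)/(6.8644*x^6 - 5.9212*x^5 - 22.0935*x^4 - 14.6532*x^3 + 30.5588*x^2 + 42.1024*x + 22.2784)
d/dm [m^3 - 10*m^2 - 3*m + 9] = 3*m^2 - 20*m - 3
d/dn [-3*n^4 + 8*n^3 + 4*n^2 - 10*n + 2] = -12*n^3 + 24*n^2 + 8*n - 10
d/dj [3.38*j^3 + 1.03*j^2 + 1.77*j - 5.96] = 10.14*j^2 + 2.06*j + 1.77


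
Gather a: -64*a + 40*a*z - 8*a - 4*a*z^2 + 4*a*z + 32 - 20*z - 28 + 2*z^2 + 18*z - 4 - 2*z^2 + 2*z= a*(-4*z^2 + 44*z - 72)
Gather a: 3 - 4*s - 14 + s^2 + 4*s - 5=s^2 - 16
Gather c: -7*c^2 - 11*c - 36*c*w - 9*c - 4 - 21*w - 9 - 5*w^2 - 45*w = -7*c^2 + c*(-36*w - 20) - 5*w^2 - 66*w - 13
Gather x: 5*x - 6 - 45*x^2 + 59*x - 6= -45*x^2 + 64*x - 12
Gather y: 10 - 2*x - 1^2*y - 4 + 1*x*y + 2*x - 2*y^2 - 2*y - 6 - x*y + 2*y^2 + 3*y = 0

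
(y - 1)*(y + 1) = y^2 - 1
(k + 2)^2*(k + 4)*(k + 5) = k^4 + 13*k^3 + 60*k^2 + 116*k + 80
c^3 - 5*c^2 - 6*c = c*(c - 6)*(c + 1)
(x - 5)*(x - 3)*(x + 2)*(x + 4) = x^4 - 2*x^3 - 25*x^2 + 26*x + 120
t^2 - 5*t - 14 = (t - 7)*(t + 2)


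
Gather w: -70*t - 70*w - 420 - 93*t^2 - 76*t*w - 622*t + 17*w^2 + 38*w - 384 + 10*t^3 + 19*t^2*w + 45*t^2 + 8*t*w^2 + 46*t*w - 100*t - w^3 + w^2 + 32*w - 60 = 10*t^3 - 48*t^2 - 792*t - w^3 + w^2*(8*t + 18) + w*(19*t^2 - 30*t) - 864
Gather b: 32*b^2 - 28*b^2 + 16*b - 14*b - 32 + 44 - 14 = 4*b^2 + 2*b - 2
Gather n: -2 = -2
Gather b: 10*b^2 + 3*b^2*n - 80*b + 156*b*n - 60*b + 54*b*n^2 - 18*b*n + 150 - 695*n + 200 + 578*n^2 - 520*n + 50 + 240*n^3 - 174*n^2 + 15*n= b^2*(3*n + 10) + b*(54*n^2 + 138*n - 140) + 240*n^3 + 404*n^2 - 1200*n + 400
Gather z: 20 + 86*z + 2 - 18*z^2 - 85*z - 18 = -18*z^2 + z + 4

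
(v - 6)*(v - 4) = v^2 - 10*v + 24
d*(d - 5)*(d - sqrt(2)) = d^3 - 5*d^2 - sqrt(2)*d^2 + 5*sqrt(2)*d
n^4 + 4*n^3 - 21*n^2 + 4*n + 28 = (n - 2)^2*(n + 1)*(n + 7)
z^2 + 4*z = z*(z + 4)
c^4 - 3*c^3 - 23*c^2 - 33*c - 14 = (c - 7)*(c + 1)^2*(c + 2)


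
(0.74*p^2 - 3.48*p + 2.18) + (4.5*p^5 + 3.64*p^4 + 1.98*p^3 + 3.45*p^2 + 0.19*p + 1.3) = 4.5*p^5 + 3.64*p^4 + 1.98*p^3 + 4.19*p^2 - 3.29*p + 3.48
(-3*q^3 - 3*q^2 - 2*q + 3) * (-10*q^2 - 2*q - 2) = 30*q^5 + 36*q^4 + 32*q^3 - 20*q^2 - 2*q - 6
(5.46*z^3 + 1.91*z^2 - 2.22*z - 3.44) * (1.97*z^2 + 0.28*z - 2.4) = 10.7562*z^5 + 5.2915*z^4 - 16.9426*z^3 - 11.9824*z^2 + 4.3648*z + 8.256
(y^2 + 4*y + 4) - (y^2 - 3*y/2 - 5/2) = 11*y/2 + 13/2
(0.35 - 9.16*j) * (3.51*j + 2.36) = -32.1516*j^2 - 20.3891*j + 0.826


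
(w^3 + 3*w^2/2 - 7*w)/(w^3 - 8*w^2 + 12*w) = (w + 7/2)/(w - 6)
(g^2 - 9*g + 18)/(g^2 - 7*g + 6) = (g - 3)/(g - 1)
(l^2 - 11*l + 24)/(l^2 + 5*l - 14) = (l^2 - 11*l + 24)/(l^2 + 5*l - 14)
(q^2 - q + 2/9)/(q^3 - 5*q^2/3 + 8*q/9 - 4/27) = 3/(3*q - 2)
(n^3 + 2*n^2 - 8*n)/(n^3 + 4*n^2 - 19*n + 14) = n*(n + 4)/(n^2 + 6*n - 7)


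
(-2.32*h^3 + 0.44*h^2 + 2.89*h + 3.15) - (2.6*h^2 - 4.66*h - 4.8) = -2.32*h^3 - 2.16*h^2 + 7.55*h + 7.95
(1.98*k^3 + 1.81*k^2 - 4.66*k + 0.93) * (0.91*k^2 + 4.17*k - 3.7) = 1.8018*k^5 + 9.9037*k^4 - 4.0189*k^3 - 25.2829*k^2 + 21.1201*k - 3.441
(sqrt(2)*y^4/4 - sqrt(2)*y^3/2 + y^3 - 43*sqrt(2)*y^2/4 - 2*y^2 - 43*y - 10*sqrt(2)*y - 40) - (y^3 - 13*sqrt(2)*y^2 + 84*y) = sqrt(2)*y^4/4 - sqrt(2)*y^3/2 - 2*y^2 + 9*sqrt(2)*y^2/4 - 127*y - 10*sqrt(2)*y - 40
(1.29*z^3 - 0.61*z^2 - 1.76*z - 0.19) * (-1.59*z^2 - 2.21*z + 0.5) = -2.0511*z^5 - 1.881*z^4 + 4.7915*z^3 + 3.8867*z^2 - 0.4601*z - 0.095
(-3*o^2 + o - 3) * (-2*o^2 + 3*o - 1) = 6*o^4 - 11*o^3 + 12*o^2 - 10*o + 3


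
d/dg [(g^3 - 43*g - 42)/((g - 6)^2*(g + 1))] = (90 - 11*g)/(g^3 - 18*g^2 + 108*g - 216)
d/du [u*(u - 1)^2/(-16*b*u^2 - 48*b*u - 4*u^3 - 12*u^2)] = (u - 1)*((1 - 3*u)*(4*b*u + 12*b + u^2 + 3*u) + (u - 1)*(8*b*u + 12*b + 3*u^2 + 6*u))/(4*u*(4*b*u + 12*b + u^2 + 3*u)^2)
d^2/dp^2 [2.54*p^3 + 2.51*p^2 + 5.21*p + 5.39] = 15.24*p + 5.02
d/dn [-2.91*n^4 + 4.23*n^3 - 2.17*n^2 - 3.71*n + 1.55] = -11.64*n^3 + 12.69*n^2 - 4.34*n - 3.71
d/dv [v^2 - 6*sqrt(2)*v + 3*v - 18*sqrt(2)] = 2*v - 6*sqrt(2) + 3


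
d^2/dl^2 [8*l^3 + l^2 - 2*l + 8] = 48*l + 2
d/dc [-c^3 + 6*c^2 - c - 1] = -3*c^2 + 12*c - 1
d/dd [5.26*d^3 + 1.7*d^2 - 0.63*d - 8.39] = 15.78*d^2 + 3.4*d - 0.63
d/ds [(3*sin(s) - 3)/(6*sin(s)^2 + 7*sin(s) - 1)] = 18*(2*sin(s) + cos(s)^2)*cos(s)/(6*sin(s)^2 + 7*sin(s) - 1)^2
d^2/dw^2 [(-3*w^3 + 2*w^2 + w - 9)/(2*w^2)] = (w - 27)/w^4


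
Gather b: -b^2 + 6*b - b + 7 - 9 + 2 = -b^2 + 5*b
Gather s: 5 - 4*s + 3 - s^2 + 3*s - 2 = -s^2 - s + 6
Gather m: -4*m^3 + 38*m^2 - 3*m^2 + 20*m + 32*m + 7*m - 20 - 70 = -4*m^3 + 35*m^2 + 59*m - 90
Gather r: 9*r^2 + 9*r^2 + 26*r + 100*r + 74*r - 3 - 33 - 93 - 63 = 18*r^2 + 200*r - 192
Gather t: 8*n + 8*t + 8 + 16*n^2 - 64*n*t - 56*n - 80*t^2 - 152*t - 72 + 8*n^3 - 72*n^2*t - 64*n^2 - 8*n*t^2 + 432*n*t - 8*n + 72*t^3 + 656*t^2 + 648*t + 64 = 8*n^3 - 48*n^2 - 56*n + 72*t^3 + t^2*(576 - 8*n) + t*(-72*n^2 + 368*n + 504)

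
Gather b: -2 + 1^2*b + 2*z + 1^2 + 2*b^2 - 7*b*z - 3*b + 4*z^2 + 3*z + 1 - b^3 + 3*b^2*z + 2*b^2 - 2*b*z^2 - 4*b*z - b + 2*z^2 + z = -b^3 + b^2*(3*z + 4) + b*(-2*z^2 - 11*z - 3) + 6*z^2 + 6*z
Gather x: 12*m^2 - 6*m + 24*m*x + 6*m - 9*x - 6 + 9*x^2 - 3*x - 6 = 12*m^2 + 9*x^2 + x*(24*m - 12) - 12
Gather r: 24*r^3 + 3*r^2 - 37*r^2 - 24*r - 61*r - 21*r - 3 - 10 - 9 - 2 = 24*r^3 - 34*r^2 - 106*r - 24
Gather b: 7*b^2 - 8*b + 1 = 7*b^2 - 8*b + 1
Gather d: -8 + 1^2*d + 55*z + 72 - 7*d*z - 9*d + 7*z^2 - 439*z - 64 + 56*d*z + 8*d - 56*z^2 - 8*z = 49*d*z - 49*z^2 - 392*z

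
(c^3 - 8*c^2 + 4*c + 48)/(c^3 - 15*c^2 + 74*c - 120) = (c + 2)/(c - 5)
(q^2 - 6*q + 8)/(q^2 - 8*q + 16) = (q - 2)/(q - 4)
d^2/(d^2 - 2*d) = d/(d - 2)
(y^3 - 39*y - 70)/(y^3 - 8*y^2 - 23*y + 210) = (y + 2)/(y - 6)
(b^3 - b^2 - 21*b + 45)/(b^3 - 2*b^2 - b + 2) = (b^3 - b^2 - 21*b + 45)/(b^3 - 2*b^2 - b + 2)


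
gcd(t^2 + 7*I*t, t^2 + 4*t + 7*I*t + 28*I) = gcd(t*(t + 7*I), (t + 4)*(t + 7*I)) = t + 7*I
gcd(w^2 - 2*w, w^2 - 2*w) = w^2 - 2*w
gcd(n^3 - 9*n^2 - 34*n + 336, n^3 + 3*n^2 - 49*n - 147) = n - 7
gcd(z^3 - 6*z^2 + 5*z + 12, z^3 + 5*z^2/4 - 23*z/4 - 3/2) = 1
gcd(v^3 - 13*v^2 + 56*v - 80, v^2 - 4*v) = v - 4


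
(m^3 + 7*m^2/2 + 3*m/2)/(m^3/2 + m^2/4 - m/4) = 2*(2*m^2 + 7*m + 3)/(2*m^2 + m - 1)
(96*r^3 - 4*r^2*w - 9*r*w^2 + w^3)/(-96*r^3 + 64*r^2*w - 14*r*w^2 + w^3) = (-24*r^2 - 5*r*w + w^2)/(24*r^2 - 10*r*w + w^2)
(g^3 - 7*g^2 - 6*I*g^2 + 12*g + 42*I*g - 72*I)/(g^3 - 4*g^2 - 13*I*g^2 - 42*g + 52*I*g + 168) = (g - 3)/(g - 7*I)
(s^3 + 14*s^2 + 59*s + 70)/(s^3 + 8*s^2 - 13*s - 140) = (s + 2)/(s - 4)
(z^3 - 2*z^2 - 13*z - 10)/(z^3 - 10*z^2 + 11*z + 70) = (z + 1)/(z - 7)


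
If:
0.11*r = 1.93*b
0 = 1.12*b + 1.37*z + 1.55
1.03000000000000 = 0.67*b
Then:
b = 1.54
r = 26.97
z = -2.39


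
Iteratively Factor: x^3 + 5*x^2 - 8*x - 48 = (x + 4)*(x^2 + x - 12) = (x + 4)^2*(x - 3)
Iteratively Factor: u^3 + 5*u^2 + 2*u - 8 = (u - 1)*(u^2 + 6*u + 8) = (u - 1)*(u + 2)*(u + 4)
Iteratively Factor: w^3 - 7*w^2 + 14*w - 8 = (w - 2)*(w^2 - 5*w + 4) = (w - 2)*(w - 1)*(w - 4)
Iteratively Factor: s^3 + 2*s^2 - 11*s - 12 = (s - 3)*(s^2 + 5*s + 4) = (s - 3)*(s + 4)*(s + 1)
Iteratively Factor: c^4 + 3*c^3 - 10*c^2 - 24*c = (c)*(c^3 + 3*c^2 - 10*c - 24) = c*(c + 2)*(c^2 + c - 12) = c*(c - 3)*(c + 2)*(c + 4)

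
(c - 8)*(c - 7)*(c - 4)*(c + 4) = c^4 - 15*c^3 + 40*c^2 + 240*c - 896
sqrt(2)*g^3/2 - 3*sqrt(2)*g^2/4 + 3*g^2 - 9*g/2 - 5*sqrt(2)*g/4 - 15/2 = (g - 5/2)*(g + 3*sqrt(2))*(sqrt(2)*g/2 + sqrt(2)/2)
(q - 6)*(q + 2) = q^2 - 4*q - 12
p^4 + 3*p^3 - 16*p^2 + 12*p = p*(p - 2)*(p - 1)*(p + 6)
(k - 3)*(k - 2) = k^2 - 5*k + 6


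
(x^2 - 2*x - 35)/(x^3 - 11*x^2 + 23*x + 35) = (x + 5)/(x^2 - 4*x - 5)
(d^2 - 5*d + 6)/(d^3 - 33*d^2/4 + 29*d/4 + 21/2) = 4*(d - 3)/(4*d^2 - 25*d - 21)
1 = 1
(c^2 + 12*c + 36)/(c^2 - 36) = (c + 6)/(c - 6)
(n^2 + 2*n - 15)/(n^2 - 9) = (n + 5)/(n + 3)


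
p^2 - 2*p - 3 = (p - 3)*(p + 1)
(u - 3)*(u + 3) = u^2 - 9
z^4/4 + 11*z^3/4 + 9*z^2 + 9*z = z*(z/4 + 1/2)*(z + 3)*(z + 6)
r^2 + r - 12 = (r - 3)*(r + 4)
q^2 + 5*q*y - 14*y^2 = (q - 2*y)*(q + 7*y)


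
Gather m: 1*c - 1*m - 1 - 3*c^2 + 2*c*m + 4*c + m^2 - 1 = -3*c^2 + 5*c + m^2 + m*(2*c - 1) - 2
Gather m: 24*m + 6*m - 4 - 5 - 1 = 30*m - 10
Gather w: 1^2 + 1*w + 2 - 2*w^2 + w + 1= -2*w^2 + 2*w + 4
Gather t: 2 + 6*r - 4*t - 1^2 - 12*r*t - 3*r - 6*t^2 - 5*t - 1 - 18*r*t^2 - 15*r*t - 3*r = t^2*(-18*r - 6) + t*(-27*r - 9)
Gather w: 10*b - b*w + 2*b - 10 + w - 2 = 12*b + w*(1 - b) - 12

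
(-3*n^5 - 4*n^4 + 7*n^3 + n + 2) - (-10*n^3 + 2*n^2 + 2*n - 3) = -3*n^5 - 4*n^4 + 17*n^3 - 2*n^2 - n + 5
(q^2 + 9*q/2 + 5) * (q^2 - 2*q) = q^4 + 5*q^3/2 - 4*q^2 - 10*q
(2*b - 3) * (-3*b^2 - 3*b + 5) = -6*b^3 + 3*b^2 + 19*b - 15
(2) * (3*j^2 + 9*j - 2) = 6*j^2 + 18*j - 4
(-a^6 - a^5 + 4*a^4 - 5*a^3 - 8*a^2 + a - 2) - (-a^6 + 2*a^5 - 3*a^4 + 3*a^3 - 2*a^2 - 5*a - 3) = -3*a^5 + 7*a^4 - 8*a^3 - 6*a^2 + 6*a + 1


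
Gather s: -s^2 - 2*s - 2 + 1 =-s^2 - 2*s - 1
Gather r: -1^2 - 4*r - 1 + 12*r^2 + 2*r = 12*r^2 - 2*r - 2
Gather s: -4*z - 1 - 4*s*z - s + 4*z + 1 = s*(-4*z - 1)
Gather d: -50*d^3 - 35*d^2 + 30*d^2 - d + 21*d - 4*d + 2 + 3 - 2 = -50*d^3 - 5*d^2 + 16*d + 3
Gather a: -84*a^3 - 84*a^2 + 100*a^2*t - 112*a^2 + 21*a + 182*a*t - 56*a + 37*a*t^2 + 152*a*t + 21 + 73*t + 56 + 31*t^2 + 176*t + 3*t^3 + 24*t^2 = -84*a^3 + a^2*(100*t - 196) + a*(37*t^2 + 334*t - 35) + 3*t^3 + 55*t^2 + 249*t + 77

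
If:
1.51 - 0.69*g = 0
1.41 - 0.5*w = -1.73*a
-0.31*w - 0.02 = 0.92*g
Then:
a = -2.71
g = 2.19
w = -6.56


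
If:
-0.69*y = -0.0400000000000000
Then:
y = 0.06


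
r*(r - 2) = r^2 - 2*r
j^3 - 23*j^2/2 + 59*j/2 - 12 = (j - 8)*(j - 3)*(j - 1/2)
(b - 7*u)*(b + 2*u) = b^2 - 5*b*u - 14*u^2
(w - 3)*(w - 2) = w^2 - 5*w + 6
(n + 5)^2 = n^2 + 10*n + 25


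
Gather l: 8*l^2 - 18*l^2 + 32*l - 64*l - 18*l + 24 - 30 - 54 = -10*l^2 - 50*l - 60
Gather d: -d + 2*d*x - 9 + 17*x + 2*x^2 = d*(2*x - 1) + 2*x^2 + 17*x - 9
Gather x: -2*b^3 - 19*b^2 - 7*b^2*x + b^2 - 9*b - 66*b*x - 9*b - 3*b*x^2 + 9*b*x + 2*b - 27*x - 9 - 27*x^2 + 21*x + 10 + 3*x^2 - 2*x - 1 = -2*b^3 - 18*b^2 - 16*b + x^2*(-3*b - 24) + x*(-7*b^2 - 57*b - 8)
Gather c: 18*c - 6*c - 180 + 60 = 12*c - 120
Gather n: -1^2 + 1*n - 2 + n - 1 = 2*n - 4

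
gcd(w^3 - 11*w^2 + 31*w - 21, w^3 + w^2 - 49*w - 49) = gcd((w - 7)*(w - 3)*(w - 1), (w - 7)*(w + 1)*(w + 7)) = w - 7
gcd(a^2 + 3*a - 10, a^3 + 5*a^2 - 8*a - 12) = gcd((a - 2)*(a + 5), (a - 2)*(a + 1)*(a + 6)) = a - 2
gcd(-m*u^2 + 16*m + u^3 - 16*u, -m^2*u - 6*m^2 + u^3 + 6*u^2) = -m + u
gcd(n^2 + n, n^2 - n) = n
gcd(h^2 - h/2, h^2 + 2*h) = h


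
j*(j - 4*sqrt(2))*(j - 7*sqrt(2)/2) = j^3 - 15*sqrt(2)*j^2/2 + 28*j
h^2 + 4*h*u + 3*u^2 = (h + u)*(h + 3*u)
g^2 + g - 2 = (g - 1)*(g + 2)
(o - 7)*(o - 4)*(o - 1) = o^3 - 12*o^2 + 39*o - 28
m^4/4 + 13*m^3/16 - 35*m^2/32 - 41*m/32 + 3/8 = (m/4 + 1/4)*(m - 3/2)*(m - 1/4)*(m + 4)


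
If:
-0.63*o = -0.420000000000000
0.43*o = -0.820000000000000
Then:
No Solution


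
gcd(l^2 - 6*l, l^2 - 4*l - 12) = l - 6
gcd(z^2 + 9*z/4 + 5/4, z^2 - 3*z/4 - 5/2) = z + 5/4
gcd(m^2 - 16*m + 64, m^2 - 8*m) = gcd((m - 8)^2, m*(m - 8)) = m - 8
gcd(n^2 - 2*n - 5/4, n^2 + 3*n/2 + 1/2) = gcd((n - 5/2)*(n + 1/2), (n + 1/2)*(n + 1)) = n + 1/2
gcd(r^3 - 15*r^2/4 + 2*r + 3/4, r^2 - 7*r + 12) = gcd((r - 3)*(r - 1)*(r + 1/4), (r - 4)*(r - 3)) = r - 3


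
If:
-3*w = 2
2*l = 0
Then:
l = 0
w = -2/3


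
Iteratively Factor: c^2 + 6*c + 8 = (c + 2)*(c + 4)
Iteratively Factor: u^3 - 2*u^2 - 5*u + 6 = (u - 3)*(u^2 + u - 2) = (u - 3)*(u + 2)*(u - 1)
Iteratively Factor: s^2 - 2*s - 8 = (s - 4)*(s + 2)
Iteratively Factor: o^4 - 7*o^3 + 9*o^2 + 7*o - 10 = (o + 1)*(o^3 - 8*o^2 + 17*o - 10) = (o - 5)*(o + 1)*(o^2 - 3*o + 2) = (o - 5)*(o - 2)*(o + 1)*(o - 1)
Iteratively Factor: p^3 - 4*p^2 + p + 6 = (p + 1)*(p^2 - 5*p + 6) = (p - 2)*(p + 1)*(p - 3)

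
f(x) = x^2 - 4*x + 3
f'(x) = 2*x - 4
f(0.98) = 0.04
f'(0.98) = -2.04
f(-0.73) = 6.45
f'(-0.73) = -5.46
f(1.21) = -0.38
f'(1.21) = -1.58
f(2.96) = -0.08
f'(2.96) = 1.92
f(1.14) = -0.26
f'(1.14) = -1.72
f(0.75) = 0.56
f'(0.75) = -2.50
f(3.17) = 0.37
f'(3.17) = 2.34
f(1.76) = -0.94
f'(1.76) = -0.48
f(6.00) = 15.00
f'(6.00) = 8.00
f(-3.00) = 24.00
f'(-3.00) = -10.00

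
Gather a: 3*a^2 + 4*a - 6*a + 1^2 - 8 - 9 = 3*a^2 - 2*a - 16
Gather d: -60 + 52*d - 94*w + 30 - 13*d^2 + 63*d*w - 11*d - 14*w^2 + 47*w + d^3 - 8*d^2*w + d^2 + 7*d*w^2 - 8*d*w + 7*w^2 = d^3 + d^2*(-8*w - 12) + d*(7*w^2 + 55*w + 41) - 7*w^2 - 47*w - 30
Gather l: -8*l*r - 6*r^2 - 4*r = -8*l*r - 6*r^2 - 4*r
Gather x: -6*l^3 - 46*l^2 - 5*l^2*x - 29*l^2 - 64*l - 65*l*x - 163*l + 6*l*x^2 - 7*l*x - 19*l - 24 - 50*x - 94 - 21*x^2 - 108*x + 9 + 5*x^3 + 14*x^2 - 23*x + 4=-6*l^3 - 75*l^2 - 246*l + 5*x^3 + x^2*(6*l - 7) + x*(-5*l^2 - 72*l - 181) - 105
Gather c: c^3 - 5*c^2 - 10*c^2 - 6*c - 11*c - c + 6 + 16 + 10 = c^3 - 15*c^2 - 18*c + 32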